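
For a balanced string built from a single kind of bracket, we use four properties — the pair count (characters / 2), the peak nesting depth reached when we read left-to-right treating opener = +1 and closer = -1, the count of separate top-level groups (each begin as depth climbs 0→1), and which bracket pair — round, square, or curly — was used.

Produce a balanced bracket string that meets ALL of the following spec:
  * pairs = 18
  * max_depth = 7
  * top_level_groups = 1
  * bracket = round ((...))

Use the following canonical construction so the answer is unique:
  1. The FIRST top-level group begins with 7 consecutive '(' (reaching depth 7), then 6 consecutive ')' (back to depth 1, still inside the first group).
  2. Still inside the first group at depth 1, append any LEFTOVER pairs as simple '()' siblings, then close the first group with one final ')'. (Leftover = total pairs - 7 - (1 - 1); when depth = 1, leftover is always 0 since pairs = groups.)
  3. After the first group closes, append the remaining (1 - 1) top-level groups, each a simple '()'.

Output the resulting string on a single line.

Answer: ((((((())))))()()()()()()()()()()())

Derivation:
Spec: pairs=18 depth=7 groups=1
Leftover pairs = 18 - 7 - (1-1) = 11
First group: deep chain of depth 7 + 11 sibling pairs
Remaining 0 groups: simple '()' each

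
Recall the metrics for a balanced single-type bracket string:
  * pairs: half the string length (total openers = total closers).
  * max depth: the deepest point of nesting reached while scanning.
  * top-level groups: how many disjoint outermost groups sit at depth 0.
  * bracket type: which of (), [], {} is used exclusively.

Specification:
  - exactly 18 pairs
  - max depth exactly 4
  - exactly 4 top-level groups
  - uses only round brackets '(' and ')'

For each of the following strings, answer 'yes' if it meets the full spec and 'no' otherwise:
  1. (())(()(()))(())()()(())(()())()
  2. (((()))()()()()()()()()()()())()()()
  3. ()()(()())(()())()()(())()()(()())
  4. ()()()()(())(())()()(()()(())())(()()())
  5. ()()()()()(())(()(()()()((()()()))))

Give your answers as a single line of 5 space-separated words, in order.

String 1 '(())(()(()))(())()()(())(()())()': depth seq [1 2 1 0 1 2 1 2 3 2 1 0 1 2 1 0 1 0 1 0 1 2 1 0 1 2 1 2 1 0 1 0]
  -> pairs=16 depth=3 groups=8 -> no
String 2 '(((()))()()()()()()()()()()())()()()': depth seq [1 2 3 4 3 2 1 2 1 2 1 2 1 2 1 2 1 2 1 2 1 2 1 2 1 2 1 2 1 0 1 0 1 0 1 0]
  -> pairs=18 depth=4 groups=4 -> yes
String 3 '()()(()())(()())()()(())()()(()())': depth seq [1 0 1 0 1 2 1 2 1 0 1 2 1 2 1 0 1 0 1 0 1 2 1 0 1 0 1 0 1 2 1 2 1 0]
  -> pairs=17 depth=2 groups=10 -> no
String 4 '()()()()(())(())()()(()()(())())(()()())': depth seq [1 0 1 0 1 0 1 0 1 2 1 0 1 2 1 0 1 0 1 0 1 2 1 2 1 2 3 2 1 2 1 0 1 2 1 2 1 2 1 0]
  -> pairs=20 depth=3 groups=10 -> no
String 5 '()()()()()(())(()(()()()((()()()))))': depth seq [1 0 1 0 1 0 1 0 1 0 1 2 1 0 1 2 1 2 3 2 3 2 3 2 3 4 5 4 5 4 5 4 3 2 1 0]
  -> pairs=18 depth=5 groups=7 -> no

Answer: no yes no no no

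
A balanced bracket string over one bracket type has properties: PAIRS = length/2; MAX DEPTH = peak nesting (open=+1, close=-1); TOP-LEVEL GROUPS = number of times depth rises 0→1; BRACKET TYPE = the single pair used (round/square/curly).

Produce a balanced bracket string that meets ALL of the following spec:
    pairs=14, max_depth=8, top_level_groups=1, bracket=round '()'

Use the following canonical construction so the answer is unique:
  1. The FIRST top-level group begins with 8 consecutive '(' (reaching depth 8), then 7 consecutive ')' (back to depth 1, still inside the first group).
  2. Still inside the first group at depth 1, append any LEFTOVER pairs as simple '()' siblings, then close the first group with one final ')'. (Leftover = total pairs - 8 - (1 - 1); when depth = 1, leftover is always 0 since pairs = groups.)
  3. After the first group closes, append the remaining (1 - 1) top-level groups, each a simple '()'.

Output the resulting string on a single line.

Spec: pairs=14 depth=8 groups=1
Leftover pairs = 14 - 8 - (1-1) = 6
First group: deep chain of depth 8 + 6 sibling pairs
Remaining 0 groups: simple '()' each

Answer: (((((((()))))))()()()()()())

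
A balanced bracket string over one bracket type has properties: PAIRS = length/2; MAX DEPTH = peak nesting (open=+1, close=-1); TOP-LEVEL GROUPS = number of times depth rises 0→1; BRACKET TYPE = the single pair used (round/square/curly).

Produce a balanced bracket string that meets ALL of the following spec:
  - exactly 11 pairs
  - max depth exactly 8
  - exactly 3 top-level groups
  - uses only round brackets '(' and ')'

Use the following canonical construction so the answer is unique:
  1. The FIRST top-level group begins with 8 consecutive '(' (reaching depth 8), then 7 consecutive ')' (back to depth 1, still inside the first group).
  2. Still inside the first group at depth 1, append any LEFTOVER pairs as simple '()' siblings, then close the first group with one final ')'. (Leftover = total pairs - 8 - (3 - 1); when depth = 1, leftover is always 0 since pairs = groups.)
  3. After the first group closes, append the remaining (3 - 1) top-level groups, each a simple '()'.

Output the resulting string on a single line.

Spec: pairs=11 depth=8 groups=3
Leftover pairs = 11 - 8 - (3-1) = 1
First group: deep chain of depth 8 + 1 sibling pairs
Remaining 2 groups: simple '()' each

Answer: (((((((()))))))())()()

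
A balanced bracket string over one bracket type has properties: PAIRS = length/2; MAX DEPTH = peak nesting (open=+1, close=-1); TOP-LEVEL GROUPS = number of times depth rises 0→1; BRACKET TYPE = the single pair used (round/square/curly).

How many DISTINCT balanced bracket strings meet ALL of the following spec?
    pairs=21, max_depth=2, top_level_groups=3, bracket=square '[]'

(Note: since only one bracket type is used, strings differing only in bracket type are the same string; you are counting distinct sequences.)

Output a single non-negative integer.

Answer: 190

Derivation:
Spec: pairs=21 depth=2 groups=3
Count(depth <= 2) = 190
Count(depth <= 1) = 0
Count(depth == 2) = 190 - 0 = 190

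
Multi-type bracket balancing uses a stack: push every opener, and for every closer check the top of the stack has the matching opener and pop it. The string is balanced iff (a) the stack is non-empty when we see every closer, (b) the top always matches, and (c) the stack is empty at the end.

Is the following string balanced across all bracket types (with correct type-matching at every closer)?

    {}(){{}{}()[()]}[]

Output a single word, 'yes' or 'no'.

Answer: yes

Derivation:
pos 0: push '{'; stack = {
pos 1: '}' matches '{'; pop; stack = (empty)
pos 2: push '('; stack = (
pos 3: ')' matches '('; pop; stack = (empty)
pos 4: push '{'; stack = {
pos 5: push '{'; stack = {{
pos 6: '}' matches '{'; pop; stack = {
pos 7: push '{'; stack = {{
pos 8: '}' matches '{'; pop; stack = {
pos 9: push '('; stack = {(
pos 10: ')' matches '('; pop; stack = {
pos 11: push '['; stack = {[
pos 12: push '('; stack = {[(
pos 13: ')' matches '('; pop; stack = {[
pos 14: ']' matches '['; pop; stack = {
pos 15: '}' matches '{'; pop; stack = (empty)
pos 16: push '['; stack = [
pos 17: ']' matches '['; pop; stack = (empty)
end: stack empty → VALID
Verdict: properly nested → yes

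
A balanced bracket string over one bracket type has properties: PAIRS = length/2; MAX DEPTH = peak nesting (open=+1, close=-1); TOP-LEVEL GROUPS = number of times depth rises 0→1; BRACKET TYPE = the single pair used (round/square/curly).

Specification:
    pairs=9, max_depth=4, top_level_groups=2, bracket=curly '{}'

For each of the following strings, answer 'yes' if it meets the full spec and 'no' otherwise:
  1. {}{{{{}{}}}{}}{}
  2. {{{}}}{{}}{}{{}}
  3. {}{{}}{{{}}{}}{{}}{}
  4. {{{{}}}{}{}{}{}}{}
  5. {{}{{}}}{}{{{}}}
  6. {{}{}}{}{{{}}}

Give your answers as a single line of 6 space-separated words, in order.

String 1 '{}{{{{}{}}}{}}{}': depth seq [1 0 1 2 3 4 3 4 3 2 1 2 1 0 1 0]
  -> pairs=8 depth=4 groups=3 -> no
String 2 '{{{}}}{{}}{}{{}}': depth seq [1 2 3 2 1 0 1 2 1 0 1 0 1 2 1 0]
  -> pairs=8 depth=3 groups=4 -> no
String 3 '{}{{}}{{{}}{}}{{}}{}': depth seq [1 0 1 2 1 0 1 2 3 2 1 2 1 0 1 2 1 0 1 0]
  -> pairs=10 depth=3 groups=5 -> no
String 4 '{{{{}}}{}{}{}{}}{}': depth seq [1 2 3 4 3 2 1 2 1 2 1 2 1 2 1 0 1 0]
  -> pairs=9 depth=4 groups=2 -> yes
String 5 '{{}{{}}}{}{{{}}}': depth seq [1 2 1 2 3 2 1 0 1 0 1 2 3 2 1 0]
  -> pairs=8 depth=3 groups=3 -> no
String 6 '{{}{}}{}{{{}}}': depth seq [1 2 1 2 1 0 1 0 1 2 3 2 1 0]
  -> pairs=7 depth=3 groups=3 -> no

Answer: no no no yes no no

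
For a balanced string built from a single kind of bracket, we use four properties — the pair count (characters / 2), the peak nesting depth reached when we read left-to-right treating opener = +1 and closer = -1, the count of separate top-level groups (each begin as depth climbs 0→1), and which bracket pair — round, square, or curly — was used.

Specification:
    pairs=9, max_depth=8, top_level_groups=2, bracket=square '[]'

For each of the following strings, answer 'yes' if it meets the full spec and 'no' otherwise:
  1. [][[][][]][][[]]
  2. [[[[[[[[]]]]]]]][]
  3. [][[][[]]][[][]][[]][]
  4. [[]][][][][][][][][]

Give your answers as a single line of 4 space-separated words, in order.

String 1 '[][[][][]][][[]]': depth seq [1 0 1 2 1 2 1 2 1 0 1 0 1 2 1 0]
  -> pairs=8 depth=2 groups=4 -> no
String 2 '[[[[[[[[]]]]]]]][]': depth seq [1 2 3 4 5 6 7 8 7 6 5 4 3 2 1 0 1 0]
  -> pairs=9 depth=8 groups=2 -> yes
String 3 '[][[][[]]][[][]][[]][]': depth seq [1 0 1 2 1 2 3 2 1 0 1 2 1 2 1 0 1 2 1 0 1 0]
  -> pairs=11 depth=3 groups=5 -> no
String 4 '[[]][][][][][][][][]': depth seq [1 2 1 0 1 0 1 0 1 0 1 0 1 0 1 0 1 0 1 0]
  -> pairs=10 depth=2 groups=9 -> no

Answer: no yes no no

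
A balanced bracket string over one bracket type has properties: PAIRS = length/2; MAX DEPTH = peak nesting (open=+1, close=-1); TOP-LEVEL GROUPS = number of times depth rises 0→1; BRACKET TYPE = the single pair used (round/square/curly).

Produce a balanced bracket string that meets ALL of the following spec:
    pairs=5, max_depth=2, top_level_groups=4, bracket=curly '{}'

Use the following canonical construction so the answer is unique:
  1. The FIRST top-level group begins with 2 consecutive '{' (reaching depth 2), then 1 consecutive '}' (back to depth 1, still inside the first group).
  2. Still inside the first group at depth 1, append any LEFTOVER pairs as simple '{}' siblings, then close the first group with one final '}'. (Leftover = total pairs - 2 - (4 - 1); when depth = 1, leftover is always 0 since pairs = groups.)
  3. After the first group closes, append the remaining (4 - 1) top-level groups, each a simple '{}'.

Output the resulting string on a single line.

Spec: pairs=5 depth=2 groups=4
Leftover pairs = 5 - 2 - (4-1) = 0
First group: deep chain of depth 2 + 0 sibling pairs
Remaining 3 groups: simple '{}' each

Answer: {{}}{}{}{}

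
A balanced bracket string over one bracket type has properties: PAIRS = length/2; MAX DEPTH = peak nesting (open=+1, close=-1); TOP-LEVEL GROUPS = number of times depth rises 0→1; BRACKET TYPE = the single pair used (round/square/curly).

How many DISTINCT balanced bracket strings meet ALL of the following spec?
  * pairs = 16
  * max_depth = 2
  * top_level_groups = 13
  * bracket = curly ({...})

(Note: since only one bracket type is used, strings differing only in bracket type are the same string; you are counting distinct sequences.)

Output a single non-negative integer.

Answer: 455

Derivation:
Spec: pairs=16 depth=2 groups=13
Count(depth <= 2) = 455
Count(depth <= 1) = 0
Count(depth == 2) = 455 - 0 = 455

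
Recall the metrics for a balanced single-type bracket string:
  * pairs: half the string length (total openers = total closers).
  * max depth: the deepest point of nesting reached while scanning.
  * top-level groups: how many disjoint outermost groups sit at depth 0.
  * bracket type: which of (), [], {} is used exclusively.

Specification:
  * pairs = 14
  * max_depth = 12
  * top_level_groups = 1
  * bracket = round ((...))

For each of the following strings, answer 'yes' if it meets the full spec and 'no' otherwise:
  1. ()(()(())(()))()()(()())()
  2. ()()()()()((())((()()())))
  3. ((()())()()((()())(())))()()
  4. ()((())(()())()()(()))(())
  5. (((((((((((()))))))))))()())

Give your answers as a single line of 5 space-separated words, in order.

String 1 '()(()(())(()))()()(()())()': depth seq [1 0 1 2 1 2 3 2 1 2 3 2 1 0 1 0 1 0 1 2 1 2 1 0 1 0]
  -> pairs=13 depth=3 groups=6 -> no
String 2 '()()()()()((())((()()())))': depth seq [1 0 1 0 1 0 1 0 1 0 1 2 3 2 1 2 3 4 3 4 3 4 3 2 1 0]
  -> pairs=13 depth=4 groups=6 -> no
String 3 '((()())()()((()())(())))()()': depth seq [1 2 3 2 3 2 1 2 1 2 1 2 3 4 3 4 3 2 3 4 3 2 1 0 1 0 1 0]
  -> pairs=14 depth=4 groups=3 -> no
String 4 '()((())(()())()()(()))(())': depth seq [1 0 1 2 3 2 1 2 3 2 3 2 1 2 1 2 1 2 3 2 1 0 1 2 1 0]
  -> pairs=13 depth=3 groups=3 -> no
String 5 '(((((((((((()))))))))))()())': depth seq [1 2 3 4 5 6 7 8 9 10 11 12 11 10 9 8 7 6 5 4 3 2 1 2 1 2 1 0]
  -> pairs=14 depth=12 groups=1 -> yes

Answer: no no no no yes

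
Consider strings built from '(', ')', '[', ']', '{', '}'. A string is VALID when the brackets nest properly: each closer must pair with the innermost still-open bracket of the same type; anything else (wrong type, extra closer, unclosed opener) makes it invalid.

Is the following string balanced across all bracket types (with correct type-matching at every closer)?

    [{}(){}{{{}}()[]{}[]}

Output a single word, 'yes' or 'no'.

pos 0: push '['; stack = [
pos 1: push '{'; stack = [{
pos 2: '}' matches '{'; pop; stack = [
pos 3: push '('; stack = [(
pos 4: ')' matches '('; pop; stack = [
pos 5: push '{'; stack = [{
pos 6: '}' matches '{'; pop; stack = [
pos 7: push '{'; stack = [{
pos 8: push '{'; stack = [{{
pos 9: push '{'; stack = [{{{
pos 10: '}' matches '{'; pop; stack = [{{
pos 11: '}' matches '{'; pop; stack = [{
pos 12: push '('; stack = [{(
pos 13: ')' matches '('; pop; stack = [{
pos 14: push '['; stack = [{[
pos 15: ']' matches '['; pop; stack = [{
pos 16: push '{'; stack = [{{
pos 17: '}' matches '{'; pop; stack = [{
pos 18: push '['; stack = [{[
pos 19: ']' matches '['; pop; stack = [{
pos 20: '}' matches '{'; pop; stack = [
end: stack still non-empty ([) → INVALID
Verdict: unclosed openers at end: [ → no

Answer: no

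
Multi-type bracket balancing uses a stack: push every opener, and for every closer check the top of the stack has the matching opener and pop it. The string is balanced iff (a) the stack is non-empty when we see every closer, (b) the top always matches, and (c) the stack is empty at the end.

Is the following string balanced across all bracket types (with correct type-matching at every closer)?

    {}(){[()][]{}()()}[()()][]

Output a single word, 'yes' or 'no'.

pos 0: push '{'; stack = {
pos 1: '}' matches '{'; pop; stack = (empty)
pos 2: push '('; stack = (
pos 3: ')' matches '('; pop; stack = (empty)
pos 4: push '{'; stack = {
pos 5: push '['; stack = {[
pos 6: push '('; stack = {[(
pos 7: ')' matches '('; pop; stack = {[
pos 8: ']' matches '['; pop; stack = {
pos 9: push '['; stack = {[
pos 10: ']' matches '['; pop; stack = {
pos 11: push '{'; stack = {{
pos 12: '}' matches '{'; pop; stack = {
pos 13: push '('; stack = {(
pos 14: ')' matches '('; pop; stack = {
pos 15: push '('; stack = {(
pos 16: ')' matches '('; pop; stack = {
pos 17: '}' matches '{'; pop; stack = (empty)
pos 18: push '['; stack = [
pos 19: push '('; stack = [(
pos 20: ')' matches '('; pop; stack = [
pos 21: push '('; stack = [(
pos 22: ')' matches '('; pop; stack = [
pos 23: ']' matches '['; pop; stack = (empty)
pos 24: push '['; stack = [
pos 25: ']' matches '['; pop; stack = (empty)
end: stack empty → VALID
Verdict: properly nested → yes

Answer: yes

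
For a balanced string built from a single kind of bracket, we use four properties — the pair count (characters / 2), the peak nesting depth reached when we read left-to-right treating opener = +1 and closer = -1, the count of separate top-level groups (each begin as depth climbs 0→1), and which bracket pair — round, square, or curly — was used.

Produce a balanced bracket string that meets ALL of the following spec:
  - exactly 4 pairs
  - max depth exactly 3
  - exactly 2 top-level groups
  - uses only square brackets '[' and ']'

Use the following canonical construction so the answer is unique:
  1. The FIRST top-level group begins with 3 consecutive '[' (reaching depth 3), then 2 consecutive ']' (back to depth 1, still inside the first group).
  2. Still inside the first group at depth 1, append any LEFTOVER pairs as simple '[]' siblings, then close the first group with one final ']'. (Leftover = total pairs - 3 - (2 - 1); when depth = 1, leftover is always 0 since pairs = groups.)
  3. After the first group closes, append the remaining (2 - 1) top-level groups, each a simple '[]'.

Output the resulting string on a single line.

Spec: pairs=4 depth=3 groups=2
Leftover pairs = 4 - 3 - (2-1) = 0
First group: deep chain of depth 3 + 0 sibling pairs
Remaining 1 groups: simple '[]' each

Answer: [[[]]][]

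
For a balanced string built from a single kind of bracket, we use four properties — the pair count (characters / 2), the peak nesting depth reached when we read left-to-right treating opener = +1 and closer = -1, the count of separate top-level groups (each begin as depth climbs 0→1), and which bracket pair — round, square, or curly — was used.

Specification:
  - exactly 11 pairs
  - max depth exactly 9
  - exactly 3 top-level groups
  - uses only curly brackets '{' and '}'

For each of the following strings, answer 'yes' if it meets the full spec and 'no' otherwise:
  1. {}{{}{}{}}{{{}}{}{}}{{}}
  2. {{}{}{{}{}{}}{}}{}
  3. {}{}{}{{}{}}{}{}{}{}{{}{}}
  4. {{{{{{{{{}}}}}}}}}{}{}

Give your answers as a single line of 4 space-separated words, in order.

Answer: no no no yes

Derivation:
String 1 '{}{{}{}{}}{{{}}{}{}}{{}}': depth seq [1 0 1 2 1 2 1 2 1 0 1 2 3 2 1 2 1 2 1 0 1 2 1 0]
  -> pairs=12 depth=3 groups=4 -> no
String 2 '{{}{}{{}{}{}}{}}{}': depth seq [1 2 1 2 1 2 3 2 3 2 3 2 1 2 1 0 1 0]
  -> pairs=9 depth=3 groups=2 -> no
String 3 '{}{}{}{{}{}}{}{}{}{}{{}{}}': depth seq [1 0 1 0 1 0 1 2 1 2 1 0 1 0 1 0 1 0 1 0 1 2 1 2 1 0]
  -> pairs=13 depth=2 groups=9 -> no
String 4 '{{{{{{{{{}}}}}}}}}{}{}': depth seq [1 2 3 4 5 6 7 8 9 8 7 6 5 4 3 2 1 0 1 0 1 0]
  -> pairs=11 depth=9 groups=3 -> yes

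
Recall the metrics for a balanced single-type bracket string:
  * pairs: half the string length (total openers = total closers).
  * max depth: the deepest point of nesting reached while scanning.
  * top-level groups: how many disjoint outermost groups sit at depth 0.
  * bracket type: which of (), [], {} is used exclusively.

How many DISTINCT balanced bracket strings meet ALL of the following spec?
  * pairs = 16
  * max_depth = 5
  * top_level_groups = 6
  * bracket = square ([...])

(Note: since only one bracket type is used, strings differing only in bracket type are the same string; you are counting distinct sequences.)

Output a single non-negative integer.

Spec: pairs=16 depth=5 groups=6
Count(depth <= 5) = 1045020
Count(depth <= 4) = 728127
Count(depth == 5) = 1045020 - 728127 = 316893

Answer: 316893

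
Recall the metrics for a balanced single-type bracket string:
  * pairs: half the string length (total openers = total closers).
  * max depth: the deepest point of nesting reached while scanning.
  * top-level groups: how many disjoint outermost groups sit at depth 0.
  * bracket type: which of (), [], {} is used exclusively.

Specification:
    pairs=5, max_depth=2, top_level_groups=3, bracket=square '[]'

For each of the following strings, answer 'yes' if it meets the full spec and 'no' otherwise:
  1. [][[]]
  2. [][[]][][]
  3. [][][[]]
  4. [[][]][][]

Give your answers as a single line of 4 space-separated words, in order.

String 1 '[][[]]': depth seq [1 0 1 2 1 0]
  -> pairs=3 depth=2 groups=2 -> no
String 2 '[][[]][][]': depth seq [1 0 1 2 1 0 1 0 1 0]
  -> pairs=5 depth=2 groups=4 -> no
String 3 '[][][[]]': depth seq [1 0 1 0 1 2 1 0]
  -> pairs=4 depth=2 groups=3 -> no
String 4 '[[][]][][]': depth seq [1 2 1 2 1 0 1 0 1 0]
  -> pairs=5 depth=2 groups=3 -> yes

Answer: no no no yes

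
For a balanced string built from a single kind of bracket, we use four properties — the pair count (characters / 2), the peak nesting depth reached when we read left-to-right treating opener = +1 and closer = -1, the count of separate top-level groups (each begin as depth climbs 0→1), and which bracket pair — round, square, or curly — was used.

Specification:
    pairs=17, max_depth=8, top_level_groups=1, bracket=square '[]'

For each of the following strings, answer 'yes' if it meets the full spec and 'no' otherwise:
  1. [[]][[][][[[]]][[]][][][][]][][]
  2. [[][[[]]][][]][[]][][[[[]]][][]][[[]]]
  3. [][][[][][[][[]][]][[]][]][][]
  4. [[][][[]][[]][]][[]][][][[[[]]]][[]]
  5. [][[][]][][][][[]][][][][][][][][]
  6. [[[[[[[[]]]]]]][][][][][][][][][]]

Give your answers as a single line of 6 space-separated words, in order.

Answer: no no no no no yes

Derivation:
String 1 '[[]][[][][[[]]][[]][][][][]][][]': depth seq [1 2 1 0 1 2 1 2 1 2 3 4 3 2 1 2 3 2 1 2 1 2 1 2 1 2 1 0 1 0 1 0]
  -> pairs=16 depth=4 groups=4 -> no
String 2 '[[][[[]]][][]][[]][][[[[]]][][]][[[]]]': depth seq [1 2 1 2 3 4 3 2 1 2 1 2 1 0 1 2 1 0 1 0 1 2 3 4 3 2 1 2 1 2 1 0 1 2 3 2 1 0]
  -> pairs=19 depth=4 groups=5 -> no
String 3 '[][][[][][[][[]][]][[]][]][][]': depth seq [1 0 1 0 1 2 1 2 1 2 3 2 3 4 3 2 3 2 1 2 3 2 1 2 1 0 1 0 1 0]
  -> pairs=15 depth=4 groups=5 -> no
String 4 '[[][][[]][[]][]][[]][][][[[[]]]][[]]': depth seq [1 2 1 2 1 2 3 2 1 2 3 2 1 2 1 0 1 2 1 0 1 0 1 0 1 2 3 4 3 2 1 0 1 2 1 0]
  -> pairs=18 depth=4 groups=6 -> no
String 5 '[][[][]][][][][[]][][][][][][][][]': depth seq [1 0 1 2 1 2 1 0 1 0 1 0 1 0 1 2 1 0 1 0 1 0 1 0 1 0 1 0 1 0 1 0 1 0]
  -> pairs=17 depth=2 groups=14 -> no
String 6 '[[[[[[[[]]]]]]][][][][][][][][][]]': depth seq [1 2 3 4 5 6 7 8 7 6 5 4 3 2 1 2 1 2 1 2 1 2 1 2 1 2 1 2 1 2 1 2 1 0]
  -> pairs=17 depth=8 groups=1 -> yes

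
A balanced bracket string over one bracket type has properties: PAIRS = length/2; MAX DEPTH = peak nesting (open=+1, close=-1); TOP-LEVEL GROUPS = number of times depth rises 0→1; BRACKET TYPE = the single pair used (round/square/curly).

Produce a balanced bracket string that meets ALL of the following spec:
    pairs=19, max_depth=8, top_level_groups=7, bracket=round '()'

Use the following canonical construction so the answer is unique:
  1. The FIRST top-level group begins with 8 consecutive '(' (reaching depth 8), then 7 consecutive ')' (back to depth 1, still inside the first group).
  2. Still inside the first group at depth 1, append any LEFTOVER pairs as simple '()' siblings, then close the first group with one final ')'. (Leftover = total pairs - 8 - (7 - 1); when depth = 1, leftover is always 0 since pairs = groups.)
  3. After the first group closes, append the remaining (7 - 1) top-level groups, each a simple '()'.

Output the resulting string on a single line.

Answer: (((((((()))))))()()()()())()()()()()()

Derivation:
Spec: pairs=19 depth=8 groups=7
Leftover pairs = 19 - 8 - (7-1) = 5
First group: deep chain of depth 8 + 5 sibling pairs
Remaining 6 groups: simple '()' each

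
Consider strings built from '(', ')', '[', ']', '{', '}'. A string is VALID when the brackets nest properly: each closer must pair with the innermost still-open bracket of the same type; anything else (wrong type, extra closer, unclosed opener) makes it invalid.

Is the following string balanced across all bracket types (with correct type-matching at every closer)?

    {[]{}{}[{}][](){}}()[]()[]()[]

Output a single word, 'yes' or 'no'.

Answer: yes

Derivation:
pos 0: push '{'; stack = {
pos 1: push '['; stack = {[
pos 2: ']' matches '['; pop; stack = {
pos 3: push '{'; stack = {{
pos 4: '}' matches '{'; pop; stack = {
pos 5: push '{'; stack = {{
pos 6: '}' matches '{'; pop; stack = {
pos 7: push '['; stack = {[
pos 8: push '{'; stack = {[{
pos 9: '}' matches '{'; pop; stack = {[
pos 10: ']' matches '['; pop; stack = {
pos 11: push '['; stack = {[
pos 12: ']' matches '['; pop; stack = {
pos 13: push '('; stack = {(
pos 14: ')' matches '('; pop; stack = {
pos 15: push '{'; stack = {{
pos 16: '}' matches '{'; pop; stack = {
pos 17: '}' matches '{'; pop; stack = (empty)
pos 18: push '('; stack = (
pos 19: ')' matches '('; pop; stack = (empty)
pos 20: push '['; stack = [
pos 21: ']' matches '['; pop; stack = (empty)
pos 22: push '('; stack = (
pos 23: ')' matches '('; pop; stack = (empty)
pos 24: push '['; stack = [
pos 25: ']' matches '['; pop; stack = (empty)
pos 26: push '('; stack = (
pos 27: ')' matches '('; pop; stack = (empty)
pos 28: push '['; stack = [
pos 29: ']' matches '['; pop; stack = (empty)
end: stack empty → VALID
Verdict: properly nested → yes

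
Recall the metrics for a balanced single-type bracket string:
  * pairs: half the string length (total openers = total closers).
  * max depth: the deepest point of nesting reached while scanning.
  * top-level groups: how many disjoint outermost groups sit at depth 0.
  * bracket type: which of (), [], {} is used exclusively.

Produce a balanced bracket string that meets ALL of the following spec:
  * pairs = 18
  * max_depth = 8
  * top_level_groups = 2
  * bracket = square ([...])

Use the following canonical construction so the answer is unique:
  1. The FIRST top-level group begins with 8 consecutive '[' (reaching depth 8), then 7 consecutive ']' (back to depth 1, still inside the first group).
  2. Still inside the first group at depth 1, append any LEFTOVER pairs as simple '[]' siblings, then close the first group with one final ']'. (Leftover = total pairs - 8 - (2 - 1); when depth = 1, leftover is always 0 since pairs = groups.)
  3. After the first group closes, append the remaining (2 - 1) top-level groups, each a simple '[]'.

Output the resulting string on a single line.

Answer: [[[[[[[[]]]]]]][][][][][][][][][]][]

Derivation:
Spec: pairs=18 depth=8 groups=2
Leftover pairs = 18 - 8 - (2-1) = 9
First group: deep chain of depth 8 + 9 sibling pairs
Remaining 1 groups: simple '[]' each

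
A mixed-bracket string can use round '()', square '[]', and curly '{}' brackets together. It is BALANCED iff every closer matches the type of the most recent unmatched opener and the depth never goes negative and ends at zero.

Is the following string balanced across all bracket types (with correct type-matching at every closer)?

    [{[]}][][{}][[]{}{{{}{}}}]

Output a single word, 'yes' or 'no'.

Answer: yes

Derivation:
pos 0: push '['; stack = [
pos 1: push '{'; stack = [{
pos 2: push '['; stack = [{[
pos 3: ']' matches '['; pop; stack = [{
pos 4: '}' matches '{'; pop; stack = [
pos 5: ']' matches '['; pop; stack = (empty)
pos 6: push '['; stack = [
pos 7: ']' matches '['; pop; stack = (empty)
pos 8: push '['; stack = [
pos 9: push '{'; stack = [{
pos 10: '}' matches '{'; pop; stack = [
pos 11: ']' matches '['; pop; stack = (empty)
pos 12: push '['; stack = [
pos 13: push '['; stack = [[
pos 14: ']' matches '['; pop; stack = [
pos 15: push '{'; stack = [{
pos 16: '}' matches '{'; pop; stack = [
pos 17: push '{'; stack = [{
pos 18: push '{'; stack = [{{
pos 19: push '{'; stack = [{{{
pos 20: '}' matches '{'; pop; stack = [{{
pos 21: push '{'; stack = [{{{
pos 22: '}' matches '{'; pop; stack = [{{
pos 23: '}' matches '{'; pop; stack = [{
pos 24: '}' matches '{'; pop; stack = [
pos 25: ']' matches '['; pop; stack = (empty)
end: stack empty → VALID
Verdict: properly nested → yes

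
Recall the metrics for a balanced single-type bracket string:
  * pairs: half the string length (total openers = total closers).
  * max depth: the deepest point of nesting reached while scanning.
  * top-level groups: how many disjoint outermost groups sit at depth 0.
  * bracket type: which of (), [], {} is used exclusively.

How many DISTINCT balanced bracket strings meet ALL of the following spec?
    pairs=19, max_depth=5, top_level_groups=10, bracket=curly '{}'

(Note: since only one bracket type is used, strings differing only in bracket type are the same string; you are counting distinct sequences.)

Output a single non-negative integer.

Spec: pairs=19 depth=5 groups=10
Count(depth <= 5) = 2346240
Count(depth <= 4) = 1982270
Count(depth == 5) = 2346240 - 1982270 = 363970

Answer: 363970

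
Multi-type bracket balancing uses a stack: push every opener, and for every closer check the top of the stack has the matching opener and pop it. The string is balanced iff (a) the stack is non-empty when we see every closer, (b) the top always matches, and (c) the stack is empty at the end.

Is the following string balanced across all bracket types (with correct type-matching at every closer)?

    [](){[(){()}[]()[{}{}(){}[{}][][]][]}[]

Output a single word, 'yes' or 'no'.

Answer: no

Derivation:
pos 0: push '['; stack = [
pos 1: ']' matches '['; pop; stack = (empty)
pos 2: push '('; stack = (
pos 3: ')' matches '('; pop; stack = (empty)
pos 4: push '{'; stack = {
pos 5: push '['; stack = {[
pos 6: push '('; stack = {[(
pos 7: ')' matches '('; pop; stack = {[
pos 8: push '{'; stack = {[{
pos 9: push '('; stack = {[{(
pos 10: ')' matches '('; pop; stack = {[{
pos 11: '}' matches '{'; pop; stack = {[
pos 12: push '['; stack = {[[
pos 13: ']' matches '['; pop; stack = {[
pos 14: push '('; stack = {[(
pos 15: ')' matches '('; pop; stack = {[
pos 16: push '['; stack = {[[
pos 17: push '{'; stack = {[[{
pos 18: '}' matches '{'; pop; stack = {[[
pos 19: push '{'; stack = {[[{
pos 20: '}' matches '{'; pop; stack = {[[
pos 21: push '('; stack = {[[(
pos 22: ')' matches '('; pop; stack = {[[
pos 23: push '{'; stack = {[[{
pos 24: '}' matches '{'; pop; stack = {[[
pos 25: push '['; stack = {[[[
pos 26: push '{'; stack = {[[[{
pos 27: '}' matches '{'; pop; stack = {[[[
pos 28: ']' matches '['; pop; stack = {[[
pos 29: push '['; stack = {[[[
pos 30: ']' matches '['; pop; stack = {[[
pos 31: push '['; stack = {[[[
pos 32: ']' matches '['; pop; stack = {[[
pos 33: ']' matches '['; pop; stack = {[
pos 34: push '['; stack = {[[
pos 35: ']' matches '['; pop; stack = {[
pos 36: saw closer '}' but top of stack is '[' (expected ']') → INVALID
Verdict: type mismatch at position 36: '}' closes '[' → no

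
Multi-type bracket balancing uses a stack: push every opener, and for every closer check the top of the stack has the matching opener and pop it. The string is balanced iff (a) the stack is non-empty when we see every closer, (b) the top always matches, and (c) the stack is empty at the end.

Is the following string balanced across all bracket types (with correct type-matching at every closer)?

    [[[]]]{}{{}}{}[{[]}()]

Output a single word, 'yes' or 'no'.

pos 0: push '['; stack = [
pos 1: push '['; stack = [[
pos 2: push '['; stack = [[[
pos 3: ']' matches '['; pop; stack = [[
pos 4: ']' matches '['; pop; stack = [
pos 5: ']' matches '['; pop; stack = (empty)
pos 6: push '{'; stack = {
pos 7: '}' matches '{'; pop; stack = (empty)
pos 8: push '{'; stack = {
pos 9: push '{'; stack = {{
pos 10: '}' matches '{'; pop; stack = {
pos 11: '}' matches '{'; pop; stack = (empty)
pos 12: push '{'; stack = {
pos 13: '}' matches '{'; pop; stack = (empty)
pos 14: push '['; stack = [
pos 15: push '{'; stack = [{
pos 16: push '['; stack = [{[
pos 17: ']' matches '['; pop; stack = [{
pos 18: '}' matches '{'; pop; stack = [
pos 19: push '('; stack = [(
pos 20: ')' matches '('; pop; stack = [
pos 21: ']' matches '['; pop; stack = (empty)
end: stack empty → VALID
Verdict: properly nested → yes

Answer: yes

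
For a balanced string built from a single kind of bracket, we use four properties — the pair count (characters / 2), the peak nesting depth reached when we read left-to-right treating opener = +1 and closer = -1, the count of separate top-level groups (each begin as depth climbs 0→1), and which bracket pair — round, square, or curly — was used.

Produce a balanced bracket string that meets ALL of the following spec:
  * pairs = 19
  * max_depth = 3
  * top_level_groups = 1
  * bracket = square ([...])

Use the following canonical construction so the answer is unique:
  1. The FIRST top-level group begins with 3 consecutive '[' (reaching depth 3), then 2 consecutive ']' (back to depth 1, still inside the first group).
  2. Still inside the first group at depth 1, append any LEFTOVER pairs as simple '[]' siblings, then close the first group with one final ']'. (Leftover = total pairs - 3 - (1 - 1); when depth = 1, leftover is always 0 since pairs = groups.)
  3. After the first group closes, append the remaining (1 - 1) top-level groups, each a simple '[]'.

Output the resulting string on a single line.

Answer: [[[]][][][][][][][][][][][][][][][][]]

Derivation:
Spec: pairs=19 depth=3 groups=1
Leftover pairs = 19 - 3 - (1-1) = 16
First group: deep chain of depth 3 + 16 sibling pairs
Remaining 0 groups: simple '[]' each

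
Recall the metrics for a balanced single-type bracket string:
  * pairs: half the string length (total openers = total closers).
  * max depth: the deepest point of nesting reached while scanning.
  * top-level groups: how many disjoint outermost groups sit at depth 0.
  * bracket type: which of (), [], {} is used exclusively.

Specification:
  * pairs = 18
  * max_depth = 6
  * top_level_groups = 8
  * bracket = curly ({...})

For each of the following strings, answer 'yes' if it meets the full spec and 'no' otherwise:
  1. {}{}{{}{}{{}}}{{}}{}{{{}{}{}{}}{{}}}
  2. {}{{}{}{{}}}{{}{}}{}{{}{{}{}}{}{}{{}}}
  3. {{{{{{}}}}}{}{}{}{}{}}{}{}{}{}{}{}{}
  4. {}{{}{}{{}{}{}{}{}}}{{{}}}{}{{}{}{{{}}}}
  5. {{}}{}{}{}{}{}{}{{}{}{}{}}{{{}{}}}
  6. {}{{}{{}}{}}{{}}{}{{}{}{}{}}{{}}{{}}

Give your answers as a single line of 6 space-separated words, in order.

String 1 '{}{}{{}{}{{}}}{{}}{}{{{}{}{}{}}{{}}}': depth seq [1 0 1 0 1 2 1 2 1 2 3 2 1 0 1 2 1 0 1 0 1 2 3 2 3 2 3 2 3 2 1 2 3 2 1 0]
  -> pairs=18 depth=3 groups=6 -> no
String 2 '{}{{}{}{{}}}{{}{}}{}{{}{{}{}}{}{}{{}}}': depth seq [1 0 1 2 1 2 1 2 3 2 1 0 1 2 1 2 1 0 1 0 1 2 1 2 3 2 3 2 1 2 1 2 1 2 3 2 1 0]
  -> pairs=19 depth=3 groups=5 -> no
String 3 '{{{{{{}}}}}{}{}{}{}{}}{}{}{}{}{}{}{}': depth seq [1 2 3 4 5 6 5 4 3 2 1 2 1 2 1 2 1 2 1 2 1 0 1 0 1 0 1 0 1 0 1 0 1 0 1 0]
  -> pairs=18 depth=6 groups=8 -> yes
String 4 '{}{{}{}{{}{}{}{}{}}}{{{}}}{}{{}{}{{{}}}}': depth seq [1 0 1 2 1 2 1 2 3 2 3 2 3 2 3 2 3 2 1 0 1 2 3 2 1 0 1 0 1 2 1 2 1 2 3 4 3 2 1 0]
  -> pairs=20 depth=4 groups=5 -> no
String 5 '{{}}{}{}{}{}{}{}{{}{}{}{}}{{{}{}}}': depth seq [1 2 1 0 1 0 1 0 1 0 1 0 1 0 1 0 1 2 1 2 1 2 1 2 1 0 1 2 3 2 3 2 1 0]
  -> pairs=17 depth=3 groups=9 -> no
String 6 '{}{{}{{}}{}}{{}}{}{{}{}{}{}}{{}}{{}}': depth seq [1 0 1 2 1 2 3 2 1 2 1 0 1 2 1 0 1 0 1 2 1 2 1 2 1 2 1 0 1 2 1 0 1 2 1 0]
  -> pairs=18 depth=3 groups=7 -> no

Answer: no no yes no no no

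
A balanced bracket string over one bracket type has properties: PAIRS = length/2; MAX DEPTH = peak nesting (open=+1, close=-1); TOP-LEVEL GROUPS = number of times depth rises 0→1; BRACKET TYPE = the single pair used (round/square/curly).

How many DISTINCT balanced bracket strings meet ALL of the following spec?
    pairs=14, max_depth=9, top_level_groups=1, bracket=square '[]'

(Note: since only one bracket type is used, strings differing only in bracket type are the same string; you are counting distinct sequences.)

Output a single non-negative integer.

Answer: 28405

Derivation:
Spec: pairs=14 depth=9 groups=1
Count(depth <= 9) = 732825
Count(depth <= 8) = 704420
Count(depth == 9) = 732825 - 704420 = 28405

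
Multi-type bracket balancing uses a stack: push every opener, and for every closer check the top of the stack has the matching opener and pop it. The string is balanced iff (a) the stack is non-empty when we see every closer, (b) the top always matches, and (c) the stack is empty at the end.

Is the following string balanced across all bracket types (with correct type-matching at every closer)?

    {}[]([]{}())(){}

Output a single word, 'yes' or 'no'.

Answer: yes

Derivation:
pos 0: push '{'; stack = {
pos 1: '}' matches '{'; pop; stack = (empty)
pos 2: push '['; stack = [
pos 3: ']' matches '['; pop; stack = (empty)
pos 4: push '('; stack = (
pos 5: push '['; stack = ([
pos 6: ']' matches '['; pop; stack = (
pos 7: push '{'; stack = ({
pos 8: '}' matches '{'; pop; stack = (
pos 9: push '('; stack = ((
pos 10: ')' matches '('; pop; stack = (
pos 11: ')' matches '('; pop; stack = (empty)
pos 12: push '('; stack = (
pos 13: ')' matches '('; pop; stack = (empty)
pos 14: push '{'; stack = {
pos 15: '}' matches '{'; pop; stack = (empty)
end: stack empty → VALID
Verdict: properly nested → yes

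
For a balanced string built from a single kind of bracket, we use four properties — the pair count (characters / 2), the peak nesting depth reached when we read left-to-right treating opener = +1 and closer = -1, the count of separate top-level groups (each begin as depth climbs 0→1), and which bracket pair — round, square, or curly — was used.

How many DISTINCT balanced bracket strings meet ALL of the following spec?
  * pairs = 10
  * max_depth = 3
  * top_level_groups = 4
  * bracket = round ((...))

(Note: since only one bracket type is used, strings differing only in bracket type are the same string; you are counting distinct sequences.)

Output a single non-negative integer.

Spec: pairs=10 depth=3 groups=4
Count(depth <= 3) = 968
Count(depth <= 2) = 84
Count(depth == 3) = 968 - 84 = 884

Answer: 884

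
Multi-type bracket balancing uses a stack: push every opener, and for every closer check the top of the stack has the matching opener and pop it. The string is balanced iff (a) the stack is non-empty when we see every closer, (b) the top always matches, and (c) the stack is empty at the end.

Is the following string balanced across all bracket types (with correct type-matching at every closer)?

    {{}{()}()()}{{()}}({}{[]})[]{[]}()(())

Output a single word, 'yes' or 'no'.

Answer: yes

Derivation:
pos 0: push '{'; stack = {
pos 1: push '{'; stack = {{
pos 2: '}' matches '{'; pop; stack = {
pos 3: push '{'; stack = {{
pos 4: push '('; stack = {{(
pos 5: ')' matches '('; pop; stack = {{
pos 6: '}' matches '{'; pop; stack = {
pos 7: push '('; stack = {(
pos 8: ')' matches '('; pop; stack = {
pos 9: push '('; stack = {(
pos 10: ')' matches '('; pop; stack = {
pos 11: '}' matches '{'; pop; stack = (empty)
pos 12: push '{'; stack = {
pos 13: push '{'; stack = {{
pos 14: push '('; stack = {{(
pos 15: ')' matches '('; pop; stack = {{
pos 16: '}' matches '{'; pop; stack = {
pos 17: '}' matches '{'; pop; stack = (empty)
pos 18: push '('; stack = (
pos 19: push '{'; stack = ({
pos 20: '}' matches '{'; pop; stack = (
pos 21: push '{'; stack = ({
pos 22: push '['; stack = ({[
pos 23: ']' matches '['; pop; stack = ({
pos 24: '}' matches '{'; pop; stack = (
pos 25: ')' matches '('; pop; stack = (empty)
pos 26: push '['; stack = [
pos 27: ']' matches '['; pop; stack = (empty)
pos 28: push '{'; stack = {
pos 29: push '['; stack = {[
pos 30: ']' matches '['; pop; stack = {
pos 31: '}' matches '{'; pop; stack = (empty)
pos 32: push '('; stack = (
pos 33: ')' matches '('; pop; stack = (empty)
pos 34: push '('; stack = (
pos 35: push '('; stack = ((
pos 36: ')' matches '('; pop; stack = (
pos 37: ')' matches '('; pop; stack = (empty)
end: stack empty → VALID
Verdict: properly nested → yes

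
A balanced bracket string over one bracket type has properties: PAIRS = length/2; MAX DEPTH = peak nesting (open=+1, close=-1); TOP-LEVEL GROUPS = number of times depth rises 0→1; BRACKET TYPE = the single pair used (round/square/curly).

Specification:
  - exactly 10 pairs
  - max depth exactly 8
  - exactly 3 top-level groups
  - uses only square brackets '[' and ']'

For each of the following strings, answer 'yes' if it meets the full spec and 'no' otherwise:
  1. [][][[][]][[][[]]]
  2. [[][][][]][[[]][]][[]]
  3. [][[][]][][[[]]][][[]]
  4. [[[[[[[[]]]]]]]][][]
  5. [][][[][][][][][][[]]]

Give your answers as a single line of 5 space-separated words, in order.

String 1 '[][][[][]][[][[]]]': depth seq [1 0 1 0 1 2 1 2 1 0 1 2 1 2 3 2 1 0]
  -> pairs=9 depth=3 groups=4 -> no
String 2 '[[][][][]][[[]][]][[]]': depth seq [1 2 1 2 1 2 1 2 1 0 1 2 3 2 1 2 1 0 1 2 1 0]
  -> pairs=11 depth=3 groups=3 -> no
String 3 '[][[][]][][[[]]][][[]]': depth seq [1 0 1 2 1 2 1 0 1 0 1 2 3 2 1 0 1 0 1 2 1 0]
  -> pairs=11 depth=3 groups=6 -> no
String 4 '[[[[[[[[]]]]]]]][][]': depth seq [1 2 3 4 5 6 7 8 7 6 5 4 3 2 1 0 1 0 1 0]
  -> pairs=10 depth=8 groups=3 -> yes
String 5 '[][][[][][][][][][[]]]': depth seq [1 0 1 0 1 2 1 2 1 2 1 2 1 2 1 2 1 2 3 2 1 0]
  -> pairs=11 depth=3 groups=3 -> no

Answer: no no no yes no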